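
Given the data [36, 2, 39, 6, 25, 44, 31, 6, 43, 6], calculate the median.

28

Step 1: Sort the data in ascending order: [2, 6, 6, 6, 25, 31, 36, 39, 43, 44]
Step 2: The number of values is n = 10.
Step 3: Since n is even, the median is the average of positions 5 and 6:
  Median = (25 + 31) / 2 = 28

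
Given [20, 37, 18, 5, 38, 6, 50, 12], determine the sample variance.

273.9286

Step 1: Compute the mean: (20 + 37 + 18 + 5 + 38 + 6 + 50 + 12) / 8 = 23.25
Step 2: Compute squared deviations from the mean:
  (20 - 23.25)^2 = 10.5625
  (37 - 23.25)^2 = 189.0625
  (18 - 23.25)^2 = 27.5625
  (5 - 23.25)^2 = 333.0625
  (38 - 23.25)^2 = 217.5625
  (6 - 23.25)^2 = 297.5625
  (50 - 23.25)^2 = 715.5625
  (12 - 23.25)^2 = 126.5625
Step 3: Sum of squared deviations = 1917.5
Step 4: Sample variance = 1917.5 / 7 = 273.9286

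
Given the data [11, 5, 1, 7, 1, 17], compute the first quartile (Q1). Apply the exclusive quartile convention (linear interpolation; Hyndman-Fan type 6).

1

Step 1: Sort the data: [1, 1, 5, 7, 11, 17]
Step 2: n = 6
Step 3: Using the exclusive quartile method:
  Q1 = 1
  Q2 (median) = 6
  Q3 = 12.5
  IQR = Q3 - Q1 = 12.5 - 1 = 11.5
Step 4: Q1 = 1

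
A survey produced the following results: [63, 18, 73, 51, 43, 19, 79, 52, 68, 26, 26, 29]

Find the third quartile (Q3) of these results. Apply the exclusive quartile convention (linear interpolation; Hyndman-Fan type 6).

66.75

Step 1: Sort the data: [18, 19, 26, 26, 29, 43, 51, 52, 63, 68, 73, 79]
Step 2: n = 12
Step 3: Using the exclusive quartile method:
  Q1 = 26
  Q2 (median) = 47
  Q3 = 66.75
  IQR = Q3 - Q1 = 66.75 - 26 = 40.75
Step 4: Q3 = 66.75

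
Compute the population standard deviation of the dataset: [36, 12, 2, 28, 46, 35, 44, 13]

15.174

Step 1: Compute the mean: 27
Step 2: Sum of squared deviations from the mean: 1842
Step 3: Population variance = 1842 / 8 = 230.25
Step 4: Standard deviation = sqrt(230.25) = 15.174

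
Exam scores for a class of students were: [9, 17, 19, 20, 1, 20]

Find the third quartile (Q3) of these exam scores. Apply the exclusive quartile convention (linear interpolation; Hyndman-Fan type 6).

20

Step 1: Sort the data: [1, 9, 17, 19, 20, 20]
Step 2: n = 6
Step 3: Using the exclusive quartile method:
  Q1 = 7
  Q2 (median) = 18
  Q3 = 20
  IQR = Q3 - Q1 = 20 - 7 = 13
Step 4: Q3 = 20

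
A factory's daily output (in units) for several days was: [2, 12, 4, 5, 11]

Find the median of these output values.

5

Step 1: Sort the data in ascending order: [2, 4, 5, 11, 12]
Step 2: The number of values is n = 5.
Step 3: Since n is odd, the median is the middle value at position 3: 5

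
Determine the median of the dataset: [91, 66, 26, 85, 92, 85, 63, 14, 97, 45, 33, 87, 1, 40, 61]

63

Step 1: Sort the data in ascending order: [1, 14, 26, 33, 40, 45, 61, 63, 66, 85, 85, 87, 91, 92, 97]
Step 2: The number of values is n = 15.
Step 3: Since n is odd, the median is the middle value at position 8: 63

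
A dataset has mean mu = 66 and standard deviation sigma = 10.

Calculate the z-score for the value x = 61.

-0.5

Step 1: Recall the z-score formula: z = (x - mu) / sigma
Step 2: Substitute values: z = (61 - 66) / 10
Step 3: z = -5 / 10 = -0.5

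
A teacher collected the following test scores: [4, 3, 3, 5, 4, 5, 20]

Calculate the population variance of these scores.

31.9184

Step 1: Compute the mean: (4 + 3 + 3 + 5 + 4 + 5 + 20) / 7 = 6.2857
Step 2: Compute squared deviations from the mean:
  (4 - 6.2857)^2 = 5.2245
  (3 - 6.2857)^2 = 10.7959
  (3 - 6.2857)^2 = 10.7959
  (5 - 6.2857)^2 = 1.6531
  (4 - 6.2857)^2 = 5.2245
  (5 - 6.2857)^2 = 1.6531
  (20 - 6.2857)^2 = 188.0816
Step 3: Sum of squared deviations = 223.4286
Step 4: Population variance = 223.4286 / 7 = 31.9184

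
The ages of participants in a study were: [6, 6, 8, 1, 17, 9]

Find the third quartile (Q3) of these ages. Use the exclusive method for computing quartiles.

11

Step 1: Sort the data: [1, 6, 6, 8, 9, 17]
Step 2: n = 6
Step 3: Using the exclusive quartile method:
  Q1 = 4.75
  Q2 (median) = 7
  Q3 = 11
  IQR = Q3 - Q1 = 11 - 4.75 = 6.25
Step 4: Q3 = 11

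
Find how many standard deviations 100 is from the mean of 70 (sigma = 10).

3

Step 1: Recall the z-score formula: z = (x - mu) / sigma
Step 2: Substitute values: z = (100 - 70) / 10
Step 3: z = 30 / 10 = 3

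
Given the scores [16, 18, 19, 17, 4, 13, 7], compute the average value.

13.4286

Step 1: Sum all values: 16 + 18 + 19 + 17 + 4 + 13 + 7 = 94
Step 2: Count the number of values: n = 7
Step 3: Mean = sum / n = 94 / 7 = 13.4286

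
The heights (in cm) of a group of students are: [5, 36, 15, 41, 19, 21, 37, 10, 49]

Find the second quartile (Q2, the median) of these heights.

21

Step 1: Sort the data: [5, 10, 15, 19, 21, 36, 37, 41, 49]
Step 2: n = 9
Step 3: Q2 is the median. Since n is odd, it is the middle value at position 5: 21
Step 4: Q2 = 21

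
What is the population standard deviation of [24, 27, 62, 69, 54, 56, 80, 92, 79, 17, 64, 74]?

22.9631

Step 1: Compute the mean: 58.1667
Step 2: Sum of squared deviations from the mean: 6327.6667
Step 3: Population variance = 6327.6667 / 12 = 527.3056
Step 4: Standard deviation = sqrt(527.3056) = 22.9631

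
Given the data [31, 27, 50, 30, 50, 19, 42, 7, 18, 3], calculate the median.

28.5

Step 1: Sort the data in ascending order: [3, 7, 18, 19, 27, 30, 31, 42, 50, 50]
Step 2: The number of values is n = 10.
Step 3: Since n is even, the median is the average of positions 5 and 6:
  Median = (27 + 30) / 2 = 28.5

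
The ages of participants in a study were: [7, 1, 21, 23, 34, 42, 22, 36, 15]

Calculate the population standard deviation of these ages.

12.7192

Step 1: Compute the mean: 22.3333
Step 2: Sum of squared deviations from the mean: 1456
Step 3: Population variance = 1456 / 9 = 161.7778
Step 4: Standard deviation = sqrt(161.7778) = 12.7192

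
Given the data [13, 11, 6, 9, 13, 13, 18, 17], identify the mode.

13

Step 1: Count the frequency of each value:
  6: appears 1 time(s)
  9: appears 1 time(s)
  11: appears 1 time(s)
  13: appears 3 time(s)
  17: appears 1 time(s)
  18: appears 1 time(s)
Step 2: The value 13 appears most frequently (3 times).
Step 3: Mode = 13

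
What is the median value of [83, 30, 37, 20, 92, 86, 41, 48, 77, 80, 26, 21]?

44.5

Step 1: Sort the data in ascending order: [20, 21, 26, 30, 37, 41, 48, 77, 80, 83, 86, 92]
Step 2: The number of values is n = 12.
Step 3: Since n is even, the median is the average of positions 6 and 7:
  Median = (41 + 48) / 2 = 44.5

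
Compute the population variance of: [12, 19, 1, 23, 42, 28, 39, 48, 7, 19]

215.36

Step 1: Compute the mean: (12 + 19 + 1 + 23 + 42 + 28 + 39 + 48 + 7 + 19) / 10 = 23.8
Step 2: Compute squared deviations from the mean:
  (12 - 23.8)^2 = 139.24
  (19 - 23.8)^2 = 23.04
  (1 - 23.8)^2 = 519.84
  (23 - 23.8)^2 = 0.64
  (42 - 23.8)^2 = 331.24
  (28 - 23.8)^2 = 17.64
  (39 - 23.8)^2 = 231.04
  (48 - 23.8)^2 = 585.64
  (7 - 23.8)^2 = 282.24
  (19 - 23.8)^2 = 23.04
Step 3: Sum of squared deviations = 2153.6
Step 4: Population variance = 2153.6 / 10 = 215.36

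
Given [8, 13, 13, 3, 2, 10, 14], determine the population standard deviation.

4.5356

Step 1: Compute the mean: 9
Step 2: Sum of squared deviations from the mean: 144
Step 3: Population variance = 144 / 7 = 20.5714
Step 4: Standard deviation = sqrt(20.5714) = 4.5356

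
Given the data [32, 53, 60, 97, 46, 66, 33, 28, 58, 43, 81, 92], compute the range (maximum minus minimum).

69

Step 1: Identify the maximum value: max = 97
Step 2: Identify the minimum value: min = 28
Step 3: Range = max - min = 97 - 28 = 69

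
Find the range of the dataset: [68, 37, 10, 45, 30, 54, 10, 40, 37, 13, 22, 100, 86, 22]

90

Step 1: Identify the maximum value: max = 100
Step 2: Identify the minimum value: min = 10
Step 3: Range = max - min = 100 - 10 = 90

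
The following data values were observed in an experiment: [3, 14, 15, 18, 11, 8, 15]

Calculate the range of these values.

15

Step 1: Identify the maximum value: max = 18
Step 2: Identify the minimum value: min = 3
Step 3: Range = max - min = 18 - 3 = 15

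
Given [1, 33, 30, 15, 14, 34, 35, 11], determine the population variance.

146.4844

Step 1: Compute the mean: (1 + 33 + 30 + 15 + 14 + 34 + 35 + 11) / 8 = 21.625
Step 2: Compute squared deviations from the mean:
  (1 - 21.625)^2 = 425.3906
  (33 - 21.625)^2 = 129.3906
  (30 - 21.625)^2 = 70.1406
  (15 - 21.625)^2 = 43.8906
  (14 - 21.625)^2 = 58.1406
  (34 - 21.625)^2 = 153.1406
  (35 - 21.625)^2 = 178.8906
  (11 - 21.625)^2 = 112.8906
Step 3: Sum of squared deviations = 1171.875
Step 4: Population variance = 1171.875 / 8 = 146.4844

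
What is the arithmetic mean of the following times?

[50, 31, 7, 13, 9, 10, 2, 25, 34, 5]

18.6

Step 1: Sum all values: 50 + 31 + 7 + 13 + 9 + 10 + 2 + 25 + 34 + 5 = 186
Step 2: Count the number of values: n = 10
Step 3: Mean = sum / n = 186 / 10 = 18.6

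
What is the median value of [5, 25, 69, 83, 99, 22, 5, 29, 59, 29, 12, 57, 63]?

29

Step 1: Sort the data in ascending order: [5, 5, 12, 22, 25, 29, 29, 57, 59, 63, 69, 83, 99]
Step 2: The number of values is n = 13.
Step 3: Since n is odd, the median is the middle value at position 7: 29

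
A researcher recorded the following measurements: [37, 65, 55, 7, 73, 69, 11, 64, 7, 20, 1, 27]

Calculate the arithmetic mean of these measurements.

36.3333

Step 1: Sum all values: 37 + 65 + 55 + 7 + 73 + 69 + 11 + 64 + 7 + 20 + 1 + 27 = 436
Step 2: Count the number of values: n = 12
Step 3: Mean = sum / n = 436 / 12 = 36.3333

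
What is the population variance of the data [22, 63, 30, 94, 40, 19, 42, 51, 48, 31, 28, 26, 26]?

393.5385

Step 1: Compute the mean: (22 + 63 + 30 + 94 + 40 + 19 + 42 + 51 + 48 + 31 + 28 + 26 + 26) / 13 = 40
Step 2: Compute squared deviations from the mean:
  (22 - 40)^2 = 324
  (63 - 40)^2 = 529
  (30 - 40)^2 = 100
  (94 - 40)^2 = 2916
  (40 - 40)^2 = 0
  (19 - 40)^2 = 441
  (42 - 40)^2 = 4
  (51 - 40)^2 = 121
  (48 - 40)^2 = 64
  (31 - 40)^2 = 81
  (28 - 40)^2 = 144
  (26 - 40)^2 = 196
  (26 - 40)^2 = 196
Step 3: Sum of squared deviations = 5116
Step 4: Population variance = 5116 / 13 = 393.5385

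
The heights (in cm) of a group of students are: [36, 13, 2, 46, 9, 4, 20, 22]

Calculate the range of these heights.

44

Step 1: Identify the maximum value: max = 46
Step 2: Identify the minimum value: min = 2
Step 3: Range = max - min = 46 - 2 = 44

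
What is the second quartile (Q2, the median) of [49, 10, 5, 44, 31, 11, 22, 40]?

26.5

Step 1: Sort the data: [5, 10, 11, 22, 31, 40, 44, 49]
Step 2: n = 8
Step 3: Q2 is the median. Since n is even, it is the average of the values at positions 4 and 5:
  Q2 = (22 + 31) / 2 = 26.5
Step 4: Q2 = 26.5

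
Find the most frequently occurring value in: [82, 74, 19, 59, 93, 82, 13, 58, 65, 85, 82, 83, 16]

82

Step 1: Count the frequency of each value:
  13: appears 1 time(s)
  16: appears 1 time(s)
  19: appears 1 time(s)
  58: appears 1 time(s)
  59: appears 1 time(s)
  65: appears 1 time(s)
  74: appears 1 time(s)
  82: appears 3 time(s)
  83: appears 1 time(s)
  85: appears 1 time(s)
  93: appears 1 time(s)
Step 2: The value 82 appears most frequently (3 times).
Step 3: Mode = 82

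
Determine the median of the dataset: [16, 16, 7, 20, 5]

16

Step 1: Sort the data in ascending order: [5, 7, 16, 16, 20]
Step 2: The number of values is n = 5.
Step 3: Since n is odd, the median is the middle value at position 3: 16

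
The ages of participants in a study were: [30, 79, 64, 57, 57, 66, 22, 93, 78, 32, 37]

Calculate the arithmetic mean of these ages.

55.9091

Step 1: Sum all values: 30 + 79 + 64 + 57 + 57 + 66 + 22 + 93 + 78 + 32 + 37 = 615
Step 2: Count the number of values: n = 11
Step 3: Mean = sum / n = 615 / 11 = 55.9091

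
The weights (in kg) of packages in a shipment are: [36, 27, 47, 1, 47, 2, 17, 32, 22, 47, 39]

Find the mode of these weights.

47

Step 1: Count the frequency of each value:
  1: appears 1 time(s)
  2: appears 1 time(s)
  17: appears 1 time(s)
  22: appears 1 time(s)
  27: appears 1 time(s)
  32: appears 1 time(s)
  36: appears 1 time(s)
  39: appears 1 time(s)
  47: appears 3 time(s)
Step 2: The value 47 appears most frequently (3 times).
Step 3: Mode = 47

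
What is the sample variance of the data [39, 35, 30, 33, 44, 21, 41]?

59.5714

Step 1: Compute the mean: (39 + 35 + 30 + 33 + 44 + 21 + 41) / 7 = 34.7143
Step 2: Compute squared deviations from the mean:
  (39 - 34.7143)^2 = 18.3673
  (35 - 34.7143)^2 = 0.0816
  (30 - 34.7143)^2 = 22.2245
  (33 - 34.7143)^2 = 2.9388
  (44 - 34.7143)^2 = 86.2245
  (21 - 34.7143)^2 = 188.0816
  (41 - 34.7143)^2 = 39.5102
Step 3: Sum of squared deviations = 357.4286
Step 4: Sample variance = 357.4286 / 6 = 59.5714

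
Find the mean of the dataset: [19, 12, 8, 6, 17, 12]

12.3333

Step 1: Sum all values: 19 + 12 + 8 + 6 + 17 + 12 = 74
Step 2: Count the number of values: n = 6
Step 3: Mean = sum / n = 74 / 6 = 12.3333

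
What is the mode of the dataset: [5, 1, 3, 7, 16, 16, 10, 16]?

16

Step 1: Count the frequency of each value:
  1: appears 1 time(s)
  3: appears 1 time(s)
  5: appears 1 time(s)
  7: appears 1 time(s)
  10: appears 1 time(s)
  16: appears 3 time(s)
Step 2: The value 16 appears most frequently (3 times).
Step 3: Mode = 16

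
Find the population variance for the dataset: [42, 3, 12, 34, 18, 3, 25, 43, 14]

210.4691

Step 1: Compute the mean: (42 + 3 + 12 + 34 + 18 + 3 + 25 + 43 + 14) / 9 = 21.5556
Step 2: Compute squared deviations from the mean:
  (42 - 21.5556)^2 = 417.9753
  (3 - 21.5556)^2 = 344.3086
  (12 - 21.5556)^2 = 91.3086
  (34 - 21.5556)^2 = 154.8642
  (18 - 21.5556)^2 = 12.642
  (3 - 21.5556)^2 = 344.3086
  (25 - 21.5556)^2 = 11.8642
  (43 - 21.5556)^2 = 459.8642
  (14 - 21.5556)^2 = 57.0864
Step 3: Sum of squared deviations = 1894.2222
Step 4: Population variance = 1894.2222 / 9 = 210.4691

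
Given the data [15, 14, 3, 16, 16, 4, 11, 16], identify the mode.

16

Step 1: Count the frequency of each value:
  3: appears 1 time(s)
  4: appears 1 time(s)
  11: appears 1 time(s)
  14: appears 1 time(s)
  15: appears 1 time(s)
  16: appears 3 time(s)
Step 2: The value 16 appears most frequently (3 times).
Step 3: Mode = 16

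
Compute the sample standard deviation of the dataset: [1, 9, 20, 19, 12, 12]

6.969

Step 1: Compute the mean: 12.1667
Step 2: Sum of squared deviations from the mean: 242.8333
Step 3: Sample variance = 242.8333 / 5 = 48.5667
Step 4: Standard deviation = sqrt(48.5667) = 6.969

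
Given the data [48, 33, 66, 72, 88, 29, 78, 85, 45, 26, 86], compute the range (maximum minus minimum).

62

Step 1: Identify the maximum value: max = 88
Step 2: Identify the minimum value: min = 26
Step 3: Range = max - min = 88 - 26 = 62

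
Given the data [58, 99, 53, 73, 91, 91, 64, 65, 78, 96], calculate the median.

75.5

Step 1: Sort the data in ascending order: [53, 58, 64, 65, 73, 78, 91, 91, 96, 99]
Step 2: The number of values is n = 10.
Step 3: Since n is even, the median is the average of positions 5 and 6:
  Median = (73 + 78) / 2 = 75.5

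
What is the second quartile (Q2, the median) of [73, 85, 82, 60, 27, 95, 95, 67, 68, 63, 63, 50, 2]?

67

Step 1: Sort the data: [2, 27, 50, 60, 63, 63, 67, 68, 73, 82, 85, 95, 95]
Step 2: n = 13
Step 3: Q2 is the median. Since n is odd, it is the middle value at position 7: 67
Step 4: Q2 = 67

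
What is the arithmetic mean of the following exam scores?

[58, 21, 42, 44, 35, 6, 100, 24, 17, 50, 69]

42.3636

Step 1: Sum all values: 58 + 21 + 42 + 44 + 35 + 6 + 100 + 24 + 17 + 50 + 69 = 466
Step 2: Count the number of values: n = 11
Step 3: Mean = sum / n = 466 / 11 = 42.3636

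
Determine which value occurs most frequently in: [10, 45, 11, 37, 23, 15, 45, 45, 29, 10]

45

Step 1: Count the frequency of each value:
  10: appears 2 time(s)
  11: appears 1 time(s)
  15: appears 1 time(s)
  23: appears 1 time(s)
  29: appears 1 time(s)
  37: appears 1 time(s)
  45: appears 3 time(s)
Step 2: The value 45 appears most frequently (3 times).
Step 3: Mode = 45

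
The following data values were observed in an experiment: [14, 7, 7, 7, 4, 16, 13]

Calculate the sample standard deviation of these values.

4.5356

Step 1: Compute the mean: 9.7143
Step 2: Sum of squared deviations from the mean: 123.4286
Step 3: Sample variance = 123.4286 / 6 = 20.5714
Step 4: Standard deviation = sqrt(20.5714) = 4.5356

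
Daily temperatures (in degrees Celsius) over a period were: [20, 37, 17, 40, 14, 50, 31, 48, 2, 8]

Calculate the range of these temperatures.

48

Step 1: Identify the maximum value: max = 50
Step 2: Identify the minimum value: min = 2
Step 3: Range = max - min = 50 - 2 = 48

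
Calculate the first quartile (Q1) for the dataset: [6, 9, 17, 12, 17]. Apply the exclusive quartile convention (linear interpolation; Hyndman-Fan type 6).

7.5

Step 1: Sort the data: [6, 9, 12, 17, 17]
Step 2: n = 5
Step 3: Using the exclusive quartile method:
  Q1 = 7.5
  Q2 (median) = 12
  Q3 = 17
  IQR = Q3 - Q1 = 17 - 7.5 = 9.5
Step 4: Q1 = 7.5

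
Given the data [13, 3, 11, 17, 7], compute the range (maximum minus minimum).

14

Step 1: Identify the maximum value: max = 17
Step 2: Identify the minimum value: min = 3
Step 3: Range = max - min = 17 - 3 = 14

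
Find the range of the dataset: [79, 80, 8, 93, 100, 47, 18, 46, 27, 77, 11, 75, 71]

92

Step 1: Identify the maximum value: max = 100
Step 2: Identify the minimum value: min = 8
Step 3: Range = max - min = 100 - 8 = 92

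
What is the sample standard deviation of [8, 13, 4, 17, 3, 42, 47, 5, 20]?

16.3401

Step 1: Compute the mean: 17.6667
Step 2: Sum of squared deviations from the mean: 2136
Step 3: Sample variance = 2136 / 8 = 267
Step 4: Standard deviation = sqrt(267) = 16.3401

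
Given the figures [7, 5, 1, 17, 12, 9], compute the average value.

8.5

Step 1: Sum all values: 7 + 5 + 1 + 17 + 12 + 9 = 51
Step 2: Count the number of values: n = 6
Step 3: Mean = sum / n = 51 / 6 = 8.5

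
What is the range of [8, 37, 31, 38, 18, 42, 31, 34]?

34

Step 1: Identify the maximum value: max = 42
Step 2: Identify the minimum value: min = 8
Step 3: Range = max - min = 42 - 8 = 34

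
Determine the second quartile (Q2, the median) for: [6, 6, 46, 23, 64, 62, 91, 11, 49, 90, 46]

46

Step 1: Sort the data: [6, 6, 11, 23, 46, 46, 49, 62, 64, 90, 91]
Step 2: n = 11
Step 3: Q2 is the median. Since n is odd, it is the middle value at position 6: 46
Step 4: Q2 = 46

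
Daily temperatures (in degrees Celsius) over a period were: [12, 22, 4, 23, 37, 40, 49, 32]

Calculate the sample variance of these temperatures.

224.5536

Step 1: Compute the mean: (12 + 22 + 4 + 23 + 37 + 40 + 49 + 32) / 8 = 27.375
Step 2: Compute squared deviations from the mean:
  (12 - 27.375)^2 = 236.3906
  (22 - 27.375)^2 = 28.8906
  (4 - 27.375)^2 = 546.3906
  (23 - 27.375)^2 = 19.1406
  (37 - 27.375)^2 = 92.6406
  (40 - 27.375)^2 = 159.3906
  (49 - 27.375)^2 = 467.6406
  (32 - 27.375)^2 = 21.3906
Step 3: Sum of squared deviations = 1571.875
Step 4: Sample variance = 1571.875 / 7 = 224.5536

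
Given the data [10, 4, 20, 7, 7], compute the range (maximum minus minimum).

16

Step 1: Identify the maximum value: max = 20
Step 2: Identify the minimum value: min = 4
Step 3: Range = max - min = 20 - 4 = 16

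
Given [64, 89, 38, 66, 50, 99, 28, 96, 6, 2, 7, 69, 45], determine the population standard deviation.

32.3286

Step 1: Compute the mean: 50.6923
Step 2: Sum of squared deviations from the mean: 13586.7692
Step 3: Population variance = 13586.7692 / 13 = 1045.1361
Step 4: Standard deviation = sqrt(1045.1361) = 32.3286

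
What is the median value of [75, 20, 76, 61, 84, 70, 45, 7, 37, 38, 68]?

61

Step 1: Sort the data in ascending order: [7, 20, 37, 38, 45, 61, 68, 70, 75, 76, 84]
Step 2: The number of values is n = 11.
Step 3: Since n is odd, the median is the middle value at position 6: 61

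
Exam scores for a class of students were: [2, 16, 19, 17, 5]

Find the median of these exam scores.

16

Step 1: Sort the data in ascending order: [2, 5, 16, 17, 19]
Step 2: The number of values is n = 5.
Step 3: Since n is odd, the median is the middle value at position 3: 16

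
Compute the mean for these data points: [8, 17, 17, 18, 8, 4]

12

Step 1: Sum all values: 8 + 17 + 17 + 18 + 8 + 4 = 72
Step 2: Count the number of values: n = 6
Step 3: Mean = sum / n = 72 / 6 = 12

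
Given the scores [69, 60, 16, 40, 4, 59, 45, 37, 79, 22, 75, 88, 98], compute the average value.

53.2308

Step 1: Sum all values: 69 + 60 + 16 + 40 + 4 + 59 + 45 + 37 + 79 + 22 + 75 + 88 + 98 = 692
Step 2: Count the number of values: n = 13
Step 3: Mean = sum / n = 692 / 13 = 53.2308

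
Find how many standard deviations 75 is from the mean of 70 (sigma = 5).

1

Step 1: Recall the z-score formula: z = (x - mu) / sigma
Step 2: Substitute values: z = (75 - 70) / 5
Step 3: z = 5 / 5 = 1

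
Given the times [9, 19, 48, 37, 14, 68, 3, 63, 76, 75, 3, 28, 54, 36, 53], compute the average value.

39.0667

Step 1: Sum all values: 9 + 19 + 48 + 37 + 14 + 68 + 3 + 63 + 76 + 75 + 3 + 28 + 54 + 36 + 53 = 586
Step 2: Count the number of values: n = 15
Step 3: Mean = sum / n = 586 / 15 = 39.0667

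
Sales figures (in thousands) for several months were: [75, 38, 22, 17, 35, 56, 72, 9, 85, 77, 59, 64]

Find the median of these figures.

57.5

Step 1: Sort the data in ascending order: [9, 17, 22, 35, 38, 56, 59, 64, 72, 75, 77, 85]
Step 2: The number of values is n = 12.
Step 3: Since n is even, the median is the average of positions 6 and 7:
  Median = (56 + 59) / 2 = 57.5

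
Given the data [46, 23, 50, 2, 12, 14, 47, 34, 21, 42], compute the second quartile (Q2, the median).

28.5

Step 1: Sort the data: [2, 12, 14, 21, 23, 34, 42, 46, 47, 50]
Step 2: n = 10
Step 3: Q2 is the median. Since n is even, it is the average of the values at positions 5 and 6:
  Q2 = (23 + 34) / 2 = 28.5
Step 4: Q2 = 28.5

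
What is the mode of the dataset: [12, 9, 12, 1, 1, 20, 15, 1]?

1

Step 1: Count the frequency of each value:
  1: appears 3 time(s)
  9: appears 1 time(s)
  12: appears 2 time(s)
  15: appears 1 time(s)
  20: appears 1 time(s)
Step 2: The value 1 appears most frequently (3 times).
Step 3: Mode = 1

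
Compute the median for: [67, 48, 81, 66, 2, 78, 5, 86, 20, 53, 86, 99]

66.5

Step 1: Sort the data in ascending order: [2, 5, 20, 48, 53, 66, 67, 78, 81, 86, 86, 99]
Step 2: The number of values is n = 12.
Step 3: Since n is even, the median is the average of positions 6 and 7:
  Median = (66 + 67) / 2 = 66.5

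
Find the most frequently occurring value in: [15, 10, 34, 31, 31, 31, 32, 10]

31

Step 1: Count the frequency of each value:
  10: appears 2 time(s)
  15: appears 1 time(s)
  31: appears 3 time(s)
  32: appears 1 time(s)
  34: appears 1 time(s)
Step 2: The value 31 appears most frequently (3 times).
Step 3: Mode = 31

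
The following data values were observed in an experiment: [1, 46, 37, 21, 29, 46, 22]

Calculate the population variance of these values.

219.8367

Step 1: Compute the mean: (1 + 46 + 37 + 21 + 29 + 46 + 22) / 7 = 28.8571
Step 2: Compute squared deviations from the mean:
  (1 - 28.8571)^2 = 776.0204
  (46 - 28.8571)^2 = 293.8776
  (37 - 28.8571)^2 = 66.3061
  (21 - 28.8571)^2 = 61.7347
  (29 - 28.8571)^2 = 0.0204
  (46 - 28.8571)^2 = 293.8776
  (22 - 28.8571)^2 = 47.0204
Step 3: Sum of squared deviations = 1538.8571
Step 4: Population variance = 1538.8571 / 7 = 219.8367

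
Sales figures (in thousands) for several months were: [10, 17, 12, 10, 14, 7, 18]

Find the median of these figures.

12

Step 1: Sort the data in ascending order: [7, 10, 10, 12, 14, 17, 18]
Step 2: The number of values is n = 7.
Step 3: Since n is odd, the median is the middle value at position 4: 12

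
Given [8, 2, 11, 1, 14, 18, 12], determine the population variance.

33.102

Step 1: Compute the mean: (8 + 2 + 11 + 1 + 14 + 18 + 12) / 7 = 9.4286
Step 2: Compute squared deviations from the mean:
  (8 - 9.4286)^2 = 2.0408
  (2 - 9.4286)^2 = 55.1837
  (11 - 9.4286)^2 = 2.4694
  (1 - 9.4286)^2 = 71.0408
  (14 - 9.4286)^2 = 20.898
  (18 - 9.4286)^2 = 73.4694
  (12 - 9.4286)^2 = 6.6122
Step 3: Sum of squared deviations = 231.7143
Step 4: Population variance = 231.7143 / 7 = 33.102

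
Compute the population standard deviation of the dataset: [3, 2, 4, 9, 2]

2.6077

Step 1: Compute the mean: 4
Step 2: Sum of squared deviations from the mean: 34
Step 3: Population variance = 34 / 5 = 6.8
Step 4: Standard deviation = sqrt(6.8) = 2.6077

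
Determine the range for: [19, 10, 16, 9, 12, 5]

14

Step 1: Identify the maximum value: max = 19
Step 2: Identify the minimum value: min = 5
Step 3: Range = max - min = 19 - 5 = 14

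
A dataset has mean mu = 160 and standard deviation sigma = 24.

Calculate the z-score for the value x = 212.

2.1667

Step 1: Recall the z-score formula: z = (x - mu) / sigma
Step 2: Substitute values: z = (212 - 160) / 24
Step 3: z = 52 / 24 = 2.1667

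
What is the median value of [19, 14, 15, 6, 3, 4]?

10

Step 1: Sort the data in ascending order: [3, 4, 6, 14, 15, 19]
Step 2: The number of values is n = 6.
Step 3: Since n is even, the median is the average of positions 3 and 4:
  Median = (6 + 14) / 2 = 10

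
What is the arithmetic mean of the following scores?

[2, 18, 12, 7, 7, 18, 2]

9.4286

Step 1: Sum all values: 2 + 18 + 12 + 7 + 7 + 18 + 2 = 66
Step 2: Count the number of values: n = 7
Step 3: Mean = sum / n = 66 / 7 = 9.4286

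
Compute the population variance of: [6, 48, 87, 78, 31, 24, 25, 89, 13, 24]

875.85

Step 1: Compute the mean: (6 + 48 + 87 + 78 + 31 + 24 + 25 + 89 + 13 + 24) / 10 = 42.5
Step 2: Compute squared deviations from the mean:
  (6 - 42.5)^2 = 1332.25
  (48 - 42.5)^2 = 30.25
  (87 - 42.5)^2 = 1980.25
  (78 - 42.5)^2 = 1260.25
  (31 - 42.5)^2 = 132.25
  (24 - 42.5)^2 = 342.25
  (25 - 42.5)^2 = 306.25
  (89 - 42.5)^2 = 2162.25
  (13 - 42.5)^2 = 870.25
  (24 - 42.5)^2 = 342.25
Step 3: Sum of squared deviations = 8758.5
Step 4: Population variance = 8758.5 / 10 = 875.85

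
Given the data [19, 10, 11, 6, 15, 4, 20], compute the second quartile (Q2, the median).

11

Step 1: Sort the data: [4, 6, 10, 11, 15, 19, 20]
Step 2: n = 7
Step 3: Q2 is the median. Since n is odd, it is the middle value at position 4: 11
Step 4: Q2 = 11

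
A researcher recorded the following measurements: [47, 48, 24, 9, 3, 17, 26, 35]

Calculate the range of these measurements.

45

Step 1: Identify the maximum value: max = 48
Step 2: Identify the minimum value: min = 3
Step 3: Range = max - min = 48 - 3 = 45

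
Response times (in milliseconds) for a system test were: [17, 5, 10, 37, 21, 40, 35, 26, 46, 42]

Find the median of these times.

30.5

Step 1: Sort the data in ascending order: [5, 10, 17, 21, 26, 35, 37, 40, 42, 46]
Step 2: The number of values is n = 10.
Step 3: Since n is even, the median is the average of positions 5 and 6:
  Median = (26 + 35) / 2 = 30.5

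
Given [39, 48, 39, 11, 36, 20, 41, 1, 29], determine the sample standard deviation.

15.5804

Step 1: Compute the mean: 29.3333
Step 2: Sum of squared deviations from the mean: 1942
Step 3: Sample variance = 1942 / 8 = 242.75
Step 4: Standard deviation = sqrt(242.75) = 15.5804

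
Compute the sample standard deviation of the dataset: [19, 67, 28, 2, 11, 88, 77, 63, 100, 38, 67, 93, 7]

34.7902

Step 1: Compute the mean: 50.7692
Step 2: Sum of squared deviations from the mean: 14524.3077
Step 3: Sample variance = 14524.3077 / 12 = 1210.359
Step 4: Standard deviation = sqrt(1210.359) = 34.7902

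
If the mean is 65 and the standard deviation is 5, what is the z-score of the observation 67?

0.4

Step 1: Recall the z-score formula: z = (x - mu) / sigma
Step 2: Substitute values: z = (67 - 65) / 5
Step 3: z = 2 / 5 = 0.4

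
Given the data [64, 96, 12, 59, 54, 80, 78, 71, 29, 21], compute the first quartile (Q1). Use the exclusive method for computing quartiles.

27

Step 1: Sort the data: [12, 21, 29, 54, 59, 64, 71, 78, 80, 96]
Step 2: n = 10
Step 3: Using the exclusive quartile method:
  Q1 = 27
  Q2 (median) = 61.5
  Q3 = 78.5
  IQR = Q3 - Q1 = 78.5 - 27 = 51.5
Step 4: Q1 = 27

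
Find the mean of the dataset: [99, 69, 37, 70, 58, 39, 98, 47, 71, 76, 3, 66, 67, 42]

60.1429

Step 1: Sum all values: 99 + 69 + 37 + 70 + 58 + 39 + 98 + 47 + 71 + 76 + 3 + 66 + 67 + 42 = 842
Step 2: Count the number of values: n = 14
Step 3: Mean = sum / n = 842 / 14 = 60.1429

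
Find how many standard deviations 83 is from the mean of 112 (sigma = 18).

-1.6111

Step 1: Recall the z-score formula: z = (x - mu) / sigma
Step 2: Substitute values: z = (83 - 112) / 18
Step 3: z = -29 / 18 = -1.6111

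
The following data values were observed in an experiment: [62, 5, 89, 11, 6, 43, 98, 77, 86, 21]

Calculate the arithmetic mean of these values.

49.8

Step 1: Sum all values: 62 + 5 + 89 + 11 + 6 + 43 + 98 + 77 + 86 + 21 = 498
Step 2: Count the number of values: n = 10
Step 3: Mean = sum / n = 498 / 10 = 49.8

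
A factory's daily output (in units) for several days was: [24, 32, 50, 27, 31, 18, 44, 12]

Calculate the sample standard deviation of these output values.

12.6124

Step 1: Compute the mean: 29.75
Step 2: Sum of squared deviations from the mean: 1113.5
Step 3: Sample variance = 1113.5 / 7 = 159.0714
Step 4: Standard deviation = sqrt(159.0714) = 12.6124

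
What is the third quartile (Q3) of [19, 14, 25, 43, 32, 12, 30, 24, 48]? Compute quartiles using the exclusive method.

37.5

Step 1: Sort the data: [12, 14, 19, 24, 25, 30, 32, 43, 48]
Step 2: n = 9
Step 3: Using the exclusive quartile method:
  Q1 = 16.5
  Q2 (median) = 25
  Q3 = 37.5
  IQR = Q3 - Q1 = 37.5 - 16.5 = 21
Step 4: Q3 = 37.5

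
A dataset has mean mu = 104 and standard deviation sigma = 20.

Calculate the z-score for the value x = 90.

-0.7

Step 1: Recall the z-score formula: z = (x - mu) / sigma
Step 2: Substitute values: z = (90 - 104) / 20
Step 3: z = -14 / 20 = -0.7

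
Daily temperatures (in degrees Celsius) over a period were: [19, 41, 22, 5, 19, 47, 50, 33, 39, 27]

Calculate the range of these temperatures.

45

Step 1: Identify the maximum value: max = 50
Step 2: Identify the minimum value: min = 5
Step 3: Range = max - min = 50 - 5 = 45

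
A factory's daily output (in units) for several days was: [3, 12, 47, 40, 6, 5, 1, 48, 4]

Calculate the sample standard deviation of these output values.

20.2553

Step 1: Compute the mean: 18.4444
Step 2: Sum of squared deviations from the mean: 3282.2222
Step 3: Sample variance = 3282.2222 / 8 = 410.2778
Step 4: Standard deviation = sqrt(410.2778) = 20.2553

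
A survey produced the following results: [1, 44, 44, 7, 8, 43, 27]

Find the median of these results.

27

Step 1: Sort the data in ascending order: [1, 7, 8, 27, 43, 44, 44]
Step 2: The number of values is n = 7.
Step 3: Since n is odd, the median is the middle value at position 4: 27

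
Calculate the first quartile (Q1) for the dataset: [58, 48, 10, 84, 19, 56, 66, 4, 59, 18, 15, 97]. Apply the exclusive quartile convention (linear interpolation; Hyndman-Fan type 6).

15.75

Step 1: Sort the data: [4, 10, 15, 18, 19, 48, 56, 58, 59, 66, 84, 97]
Step 2: n = 12
Step 3: Using the exclusive quartile method:
  Q1 = 15.75
  Q2 (median) = 52
  Q3 = 64.25
  IQR = Q3 - Q1 = 64.25 - 15.75 = 48.5
Step 4: Q1 = 15.75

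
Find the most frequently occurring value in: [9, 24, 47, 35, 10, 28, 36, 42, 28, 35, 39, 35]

35

Step 1: Count the frequency of each value:
  9: appears 1 time(s)
  10: appears 1 time(s)
  24: appears 1 time(s)
  28: appears 2 time(s)
  35: appears 3 time(s)
  36: appears 1 time(s)
  39: appears 1 time(s)
  42: appears 1 time(s)
  47: appears 1 time(s)
Step 2: The value 35 appears most frequently (3 times).
Step 3: Mode = 35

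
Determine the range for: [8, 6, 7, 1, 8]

7

Step 1: Identify the maximum value: max = 8
Step 2: Identify the minimum value: min = 1
Step 3: Range = max - min = 8 - 1 = 7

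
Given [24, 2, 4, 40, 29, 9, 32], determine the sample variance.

223.6667

Step 1: Compute the mean: (24 + 2 + 4 + 40 + 29 + 9 + 32) / 7 = 20
Step 2: Compute squared deviations from the mean:
  (24 - 20)^2 = 16
  (2 - 20)^2 = 324
  (4 - 20)^2 = 256
  (40 - 20)^2 = 400
  (29 - 20)^2 = 81
  (9 - 20)^2 = 121
  (32 - 20)^2 = 144
Step 3: Sum of squared deviations = 1342
Step 4: Sample variance = 1342 / 6 = 223.6667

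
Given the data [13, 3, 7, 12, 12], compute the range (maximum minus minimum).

10

Step 1: Identify the maximum value: max = 13
Step 2: Identify the minimum value: min = 3
Step 3: Range = max - min = 13 - 3 = 10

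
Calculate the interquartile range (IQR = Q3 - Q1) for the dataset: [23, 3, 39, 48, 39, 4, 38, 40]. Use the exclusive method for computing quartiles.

31

Step 1: Sort the data: [3, 4, 23, 38, 39, 39, 40, 48]
Step 2: n = 8
Step 3: Using the exclusive quartile method:
  Q1 = 8.75
  Q2 (median) = 38.5
  Q3 = 39.75
  IQR = Q3 - Q1 = 39.75 - 8.75 = 31
Step 4: IQR = 31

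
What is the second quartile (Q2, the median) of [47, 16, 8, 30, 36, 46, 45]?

36

Step 1: Sort the data: [8, 16, 30, 36, 45, 46, 47]
Step 2: n = 7
Step 3: Q2 is the median. Since n is odd, it is the middle value at position 4: 36
Step 4: Q2 = 36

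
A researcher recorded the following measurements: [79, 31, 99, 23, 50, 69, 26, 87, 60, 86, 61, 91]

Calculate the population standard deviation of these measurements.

25.2471

Step 1: Compute the mean: 63.5
Step 2: Sum of squared deviations from the mean: 7649
Step 3: Population variance = 7649 / 12 = 637.4167
Step 4: Standard deviation = sqrt(637.4167) = 25.2471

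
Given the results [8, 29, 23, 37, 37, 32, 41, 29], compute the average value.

29.5

Step 1: Sum all values: 8 + 29 + 23 + 37 + 37 + 32 + 41 + 29 = 236
Step 2: Count the number of values: n = 8
Step 3: Mean = sum / n = 236 / 8 = 29.5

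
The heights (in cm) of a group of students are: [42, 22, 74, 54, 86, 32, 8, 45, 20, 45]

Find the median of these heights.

43.5

Step 1: Sort the data in ascending order: [8, 20, 22, 32, 42, 45, 45, 54, 74, 86]
Step 2: The number of values is n = 10.
Step 3: Since n is even, the median is the average of positions 5 and 6:
  Median = (42 + 45) / 2 = 43.5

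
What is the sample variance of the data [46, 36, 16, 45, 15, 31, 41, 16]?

178.7857

Step 1: Compute the mean: (46 + 36 + 16 + 45 + 15 + 31 + 41 + 16) / 8 = 30.75
Step 2: Compute squared deviations from the mean:
  (46 - 30.75)^2 = 232.5625
  (36 - 30.75)^2 = 27.5625
  (16 - 30.75)^2 = 217.5625
  (45 - 30.75)^2 = 203.0625
  (15 - 30.75)^2 = 248.0625
  (31 - 30.75)^2 = 0.0625
  (41 - 30.75)^2 = 105.0625
  (16 - 30.75)^2 = 217.5625
Step 3: Sum of squared deviations = 1251.5
Step 4: Sample variance = 1251.5 / 7 = 178.7857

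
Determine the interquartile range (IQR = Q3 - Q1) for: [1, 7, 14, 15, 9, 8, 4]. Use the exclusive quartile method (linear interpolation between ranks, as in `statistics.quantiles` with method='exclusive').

10

Step 1: Sort the data: [1, 4, 7, 8, 9, 14, 15]
Step 2: n = 7
Step 3: Using the exclusive quartile method:
  Q1 = 4
  Q2 (median) = 8
  Q3 = 14
  IQR = Q3 - Q1 = 14 - 4 = 10
Step 4: IQR = 10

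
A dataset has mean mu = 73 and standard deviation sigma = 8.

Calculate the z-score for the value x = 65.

-1

Step 1: Recall the z-score formula: z = (x - mu) / sigma
Step 2: Substitute values: z = (65 - 73) / 8
Step 3: z = -8 / 8 = -1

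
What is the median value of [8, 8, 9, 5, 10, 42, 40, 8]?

8.5

Step 1: Sort the data in ascending order: [5, 8, 8, 8, 9, 10, 40, 42]
Step 2: The number of values is n = 8.
Step 3: Since n is even, the median is the average of positions 4 and 5:
  Median = (8 + 9) / 2 = 8.5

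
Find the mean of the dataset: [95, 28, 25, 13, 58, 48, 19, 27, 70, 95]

47.8

Step 1: Sum all values: 95 + 28 + 25 + 13 + 58 + 48 + 19 + 27 + 70 + 95 = 478
Step 2: Count the number of values: n = 10
Step 3: Mean = sum / n = 478 / 10 = 47.8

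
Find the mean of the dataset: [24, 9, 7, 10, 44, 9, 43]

20.8571

Step 1: Sum all values: 24 + 9 + 7 + 10 + 44 + 9 + 43 = 146
Step 2: Count the number of values: n = 7
Step 3: Mean = sum / n = 146 / 7 = 20.8571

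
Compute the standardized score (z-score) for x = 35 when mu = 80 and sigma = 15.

-3

Step 1: Recall the z-score formula: z = (x - mu) / sigma
Step 2: Substitute values: z = (35 - 80) / 15
Step 3: z = -45 / 15 = -3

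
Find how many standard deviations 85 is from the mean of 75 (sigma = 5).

2

Step 1: Recall the z-score formula: z = (x - mu) / sigma
Step 2: Substitute values: z = (85 - 75) / 5
Step 3: z = 10 / 5 = 2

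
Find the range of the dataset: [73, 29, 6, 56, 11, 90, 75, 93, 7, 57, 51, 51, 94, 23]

88

Step 1: Identify the maximum value: max = 94
Step 2: Identify the minimum value: min = 6
Step 3: Range = max - min = 94 - 6 = 88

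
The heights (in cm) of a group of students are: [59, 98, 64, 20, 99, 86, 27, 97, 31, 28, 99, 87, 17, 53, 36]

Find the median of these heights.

59

Step 1: Sort the data in ascending order: [17, 20, 27, 28, 31, 36, 53, 59, 64, 86, 87, 97, 98, 99, 99]
Step 2: The number of values is n = 15.
Step 3: Since n is odd, the median is the middle value at position 8: 59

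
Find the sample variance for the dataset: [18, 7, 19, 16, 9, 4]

39.7667

Step 1: Compute the mean: (18 + 7 + 19 + 16 + 9 + 4) / 6 = 12.1667
Step 2: Compute squared deviations from the mean:
  (18 - 12.1667)^2 = 34.0278
  (7 - 12.1667)^2 = 26.6944
  (19 - 12.1667)^2 = 46.6944
  (16 - 12.1667)^2 = 14.6944
  (9 - 12.1667)^2 = 10.0278
  (4 - 12.1667)^2 = 66.6944
Step 3: Sum of squared deviations = 198.8333
Step 4: Sample variance = 198.8333 / 5 = 39.7667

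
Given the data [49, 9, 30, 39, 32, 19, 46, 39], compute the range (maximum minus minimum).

40

Step 1: Identify the maximum value: max = 49
Step 2: Identify the minimum value: min = 9
Step 3: Range = max - min = 49 - 9 = 40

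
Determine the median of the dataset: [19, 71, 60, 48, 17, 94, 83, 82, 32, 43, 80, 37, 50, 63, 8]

50

Step 1: Sort the data in ascending order: [8, 17, 19, 32, 37, 43, 48, 50, 60, 63, 71, 80, 82, 83, 94]
Step 2: The number of values is n = 15.
Step 3: Since n is odd, the median is the middle value at position 8: 50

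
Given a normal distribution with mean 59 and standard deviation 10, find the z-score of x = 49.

-1

Step 1: Recall the z-score formula: z = (x - mu) / sigma
Step 2: Substitute values: z = (49 - 59) / 10
Step 3: z = -10 / 10 = -1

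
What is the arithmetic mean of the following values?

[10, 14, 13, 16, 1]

10.8

Step 1: Sum all values: 10 + 14 + 13 + 16 + 1 = 54
Step 2: Count the number of values: n = 5
Step 3: Mean = sum / n = 54 / 5 = 10.8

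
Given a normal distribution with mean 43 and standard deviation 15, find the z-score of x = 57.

0.9333

Step 1: Recall the z-score formula: z = (x - mu) / sigma
Step 2: Substitute values: z = (57 - 43) / 15
Step 3: z = 14 / 15 = 0.9333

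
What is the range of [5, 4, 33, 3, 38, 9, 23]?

35

Step 1: Identify the maximum value: max = 38
Step 2: Identify the minimum value: min = 3
Step 3: Range = max - min = 38 - 3 = 35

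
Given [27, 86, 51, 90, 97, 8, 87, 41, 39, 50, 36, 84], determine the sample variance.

868.5455

Step 1: Compute the mean: (27 + 86 + 51 + 90 + 97 + 8 + 87 + 41 + 39 + 50 + 36 + 84) / 12 = 58
Step 2: Compute squared deviations from the mean:
  (27 - 58)^2 = 961
  (86 - 58)^2 = 784
  (51 - 58)^2 = 49
  (90 - 58)^2 = 1024
  (97 - 58)^2 = 1521
  (8 - 58)^2 = 2500
  (87 - 58)^2 = 841
  (41 - 58)^2 = 289
  (39 - 58)^2 = 361
  (50 - 58)^2 = 64
  (36 - 58)^2 = 484
  (84 - 58)^2 = 676
Step 3: Sum of squared deviations = 9554
Step 4: Sample variance = 9554 / 11 = 868.5455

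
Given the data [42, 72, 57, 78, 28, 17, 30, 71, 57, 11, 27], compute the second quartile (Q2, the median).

42

Step 1: Sort the data: [11, 17, 27, 28, 30, 42, 57, 57, 71, 72, 78]
Step 2: n = 11
Step 3: Q2 is the median. Since n is odd, it is the middle value at position 6: 42
Step 4: Q2 = 42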